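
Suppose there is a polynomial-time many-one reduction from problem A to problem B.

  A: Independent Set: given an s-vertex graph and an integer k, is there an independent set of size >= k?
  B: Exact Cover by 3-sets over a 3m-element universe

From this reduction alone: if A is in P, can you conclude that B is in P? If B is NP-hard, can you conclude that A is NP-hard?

A poly-time reduction A <=_p B transfers tractability DOWN (B easy => A easy) and hardness UP (A hard => B hard), not the reverse.
From A in P, the reduction alone does NOT give B in P: any problem in P trivially reduces to SAT, yet SAT is not known to be in P.
From B NP-hard, the reduction alone does NOT give A NP-hard: again, easy problems reduce to hard ones.
(Here in fact A is NP-complete and B is NP-complete.)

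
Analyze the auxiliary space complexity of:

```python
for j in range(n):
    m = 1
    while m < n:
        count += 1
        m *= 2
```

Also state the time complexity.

Space complexity: O(1).
Only a constant amount of auxiliary storage is used; nothing grows with n.
Time complexity: O(n log n).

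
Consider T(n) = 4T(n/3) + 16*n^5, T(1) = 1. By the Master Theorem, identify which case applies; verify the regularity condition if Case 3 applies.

a=4, b=3, f(n)=16*n^5.
log_3(4) = 1.262 < 5.
f(n) = Omega(n^(1.262+epsilon)) for some epsilon > 0, so Case 3 is the candidate.
Regularity: a*f(n/b) = 4*16*(n/3)^5 = (4/243)*16*n^5 <= c*f(n) with c = 4/243 < 1. Satisfied.
Case 3: T(n) = Theta(n^5).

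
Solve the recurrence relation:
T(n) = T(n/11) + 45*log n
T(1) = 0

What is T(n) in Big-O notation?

Each of the log_11(n) levels adds O(log n). T(n) = O(log^2 n).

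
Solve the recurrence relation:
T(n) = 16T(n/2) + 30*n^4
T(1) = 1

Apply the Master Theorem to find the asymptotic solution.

a=16, b=2, f(n)=30*n^4. log_2(16) = 4. Case 2: T(n) = O(n^4 log n).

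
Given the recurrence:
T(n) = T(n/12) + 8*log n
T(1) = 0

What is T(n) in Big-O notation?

Each of the log_12(n) levels adds O(log n). T(n) = O(log^2 n).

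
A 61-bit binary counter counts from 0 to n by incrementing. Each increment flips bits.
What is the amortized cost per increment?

Bit i flips every 2^i increments. Total flips over n increments: sum_{i=0}^{61} n/2^i < 2n. Amortized cost: 2n/n = O(1).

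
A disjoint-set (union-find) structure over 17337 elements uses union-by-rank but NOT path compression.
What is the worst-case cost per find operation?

Union-by-rank alone keeps every tree's height <= log_2(17337) ~= 14.1. Each find traverses from a node to its root, costing O(height) = O(log n). Without path compression this bound is tight.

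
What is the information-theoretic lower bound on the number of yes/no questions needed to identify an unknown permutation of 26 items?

There are 26! = 403291461126605635584000000 permutations. Each yes/no question gives at most 1 bit, so at least ceil(log_2(403291461126605635584000000)) = 89 questions are needed.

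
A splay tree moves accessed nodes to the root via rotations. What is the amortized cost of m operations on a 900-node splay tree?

Using a potential function Phi = sum of log(size of subtree) for each node, each splay operation has amortized cost O(log n) where n = 900. Bad individual operations (O(n)) are offset by decreased potential.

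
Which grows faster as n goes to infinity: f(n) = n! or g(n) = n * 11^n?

f(n) = n! grows faster: by Stirling n! ~ (n/e)^n sqrt(2*pi*n); (n/e)^n eventually dominates n * 11^n.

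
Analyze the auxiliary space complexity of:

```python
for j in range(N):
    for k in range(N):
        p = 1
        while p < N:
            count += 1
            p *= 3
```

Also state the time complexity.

Space complexity: O(1).
Only a constant amount of auxiliary storage is used; nothing grows with n.
Time complexity: O(n^2 log n).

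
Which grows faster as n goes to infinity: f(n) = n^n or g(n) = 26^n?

f(n) = n^n grows faster: n^n / 26^n = (n/26)^n -> infinity once n > 26.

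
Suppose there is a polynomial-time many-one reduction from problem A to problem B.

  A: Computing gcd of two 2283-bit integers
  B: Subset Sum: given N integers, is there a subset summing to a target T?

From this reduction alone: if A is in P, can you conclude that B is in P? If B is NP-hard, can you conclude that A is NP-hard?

A poly-time reduction A <=_p B transfers tractability DOWN (B easy => A easy) and hardness UP (A hard => B hard), not the reverse.
From A in P, the reduction alone does NOT give B in P: any problem in P trivially reduces to SAT, yet SAT is not known to be in P.
From B NP-hard, the reduction alone does NOT give A NP-hard: again, easy problems reduce to hard ones.
(Here in fact A is P and B is NP-complete.)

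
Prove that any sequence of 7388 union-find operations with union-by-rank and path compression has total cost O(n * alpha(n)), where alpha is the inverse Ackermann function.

Using Tarjan's analysis with rank-based potential function. Union-by-rank keeps tree height O(log n). Path compression flattens paths during find. For n = 7388 operations, total cost is O(n * alpha(n)), effectively O(n) since alpha grows incredibly slowly.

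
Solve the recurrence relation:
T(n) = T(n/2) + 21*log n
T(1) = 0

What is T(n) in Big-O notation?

Each of the log_2(n) levels adds O(log n). T(n) = O(log^2 n).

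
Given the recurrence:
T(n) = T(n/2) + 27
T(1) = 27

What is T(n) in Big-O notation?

Each step divides n by 2 and adds 27. After log_2(n) steps, T(n) = O(log n).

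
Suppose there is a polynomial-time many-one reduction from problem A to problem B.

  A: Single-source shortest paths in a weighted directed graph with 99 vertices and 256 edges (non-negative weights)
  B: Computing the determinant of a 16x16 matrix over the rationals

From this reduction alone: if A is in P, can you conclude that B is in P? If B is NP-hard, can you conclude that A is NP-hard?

A poly-time reduction A <=_p B transfers tractability DOWN (B easy => A easy) and hardness UP (A hard => B hard), not the reverse.
From A in P, the reduction alone does NOT give B in P: any problem in P trivially reduces to SAT, yet SAT is not known to be in P.
From B NP-hard, the reduction alone does NOT give A NP-hard: again, easy problems reduce to hard ones.
(Here in fact A is P and B is P.)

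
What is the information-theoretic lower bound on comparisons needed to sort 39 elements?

There are 39! = 20397882081197443358640281739902897356800000000 possible orderings. Each comparison gives 1 bit. We need at least ceil(log_2(20397882081197443358640281739902897356800000000)) = 154 comparisons.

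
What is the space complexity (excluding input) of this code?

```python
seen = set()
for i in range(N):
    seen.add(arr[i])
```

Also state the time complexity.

Space complexity: O(n).
Auxiliary storage grows linearly with the input size n in the worst case.
Time complexity: O(n).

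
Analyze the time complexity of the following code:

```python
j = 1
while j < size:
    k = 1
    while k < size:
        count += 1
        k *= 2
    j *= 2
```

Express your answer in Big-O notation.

Time complexity: O(log^2 n).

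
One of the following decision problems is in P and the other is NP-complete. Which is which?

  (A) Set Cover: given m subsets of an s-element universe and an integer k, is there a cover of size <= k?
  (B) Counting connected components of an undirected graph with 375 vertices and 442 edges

(A) is NP-complete: one of Karp's 21 NP-complete problems (with k part of the input).
(B) is P: BFS/DFS visits each vertex and edge once: O(V+E).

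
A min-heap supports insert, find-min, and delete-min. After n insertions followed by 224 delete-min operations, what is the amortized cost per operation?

Insert takes O(log n) worst case. Delete-min takes O(log n). Over a sequence of n inserts and 224 delete-mins, total cost is O((n + 224) log n). Amortized per operation: O(log n).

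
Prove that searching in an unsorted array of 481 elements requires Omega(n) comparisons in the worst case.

An adversary can always place the target in the last position checked. Until all 481 positions are examined, the target might be in any unchecked position. Therefore 481 comparisons are necessary.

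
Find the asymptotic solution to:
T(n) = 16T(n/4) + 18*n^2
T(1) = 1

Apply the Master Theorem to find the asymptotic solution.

a=16, b=4, f(n)=18*n^2. log_4(16) = 2. Case 2: T(n) = O(n^2 log n).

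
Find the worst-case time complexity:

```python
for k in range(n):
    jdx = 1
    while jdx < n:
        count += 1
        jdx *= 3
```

Time complexity: O(n log n).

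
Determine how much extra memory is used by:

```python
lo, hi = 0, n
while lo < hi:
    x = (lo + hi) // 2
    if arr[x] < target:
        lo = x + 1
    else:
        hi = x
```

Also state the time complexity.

Space complexity: O(1).
Only a constant amount of auxiliary storage is used; nothing grows with n.
Time complexity: O(log n).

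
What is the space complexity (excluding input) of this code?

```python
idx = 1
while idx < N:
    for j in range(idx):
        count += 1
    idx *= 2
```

Space complexity: O(1).
Only a constant amount of auxiliary storage is used; nothing grows with n.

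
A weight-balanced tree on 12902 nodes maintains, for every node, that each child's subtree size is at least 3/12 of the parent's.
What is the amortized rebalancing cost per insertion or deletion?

With balance ratio 3/12, tree height is O(log_{12/3}(12902)) = O(log n). A rebalance at a node of size s costs O(s) but requires Omega(s) updates in that subtree to retrigger. Summed over the O(log n) ancestors of the touched leaf, amortized rebalancing is O(log n).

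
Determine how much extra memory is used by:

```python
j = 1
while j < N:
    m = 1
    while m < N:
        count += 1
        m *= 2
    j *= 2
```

Space complexity: O(1).
Only a constant amount of auxiliary storage is used; nothing grows with n.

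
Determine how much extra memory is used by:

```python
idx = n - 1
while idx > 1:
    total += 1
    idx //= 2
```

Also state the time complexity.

Space complexity: O(1).
Only a constant amount of auxiliary storage is used; nothing grows with n.
Time complexity: O(log n).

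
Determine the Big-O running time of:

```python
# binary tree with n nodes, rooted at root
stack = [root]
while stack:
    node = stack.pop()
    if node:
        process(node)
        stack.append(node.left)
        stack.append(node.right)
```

Time complexity: O(n).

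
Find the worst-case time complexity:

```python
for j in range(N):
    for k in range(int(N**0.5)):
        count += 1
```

Time complexity: O(n * sqrt(n)).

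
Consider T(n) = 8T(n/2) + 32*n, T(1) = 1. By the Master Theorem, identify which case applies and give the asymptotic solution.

a=8, b=2, f(n)=32*n.
log_2(8) = 3 > 1.
Since f(n) = O(n^1) is polynomially smaller than n^3, Case 1 applies.
T(n) = Theta(n^3).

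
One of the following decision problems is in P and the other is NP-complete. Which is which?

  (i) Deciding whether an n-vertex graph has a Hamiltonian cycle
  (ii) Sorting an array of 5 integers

(i) is NP-complete: one of Karp's 21 NP-complete problems.
(ii) is P: merge sort runs in O(n log n).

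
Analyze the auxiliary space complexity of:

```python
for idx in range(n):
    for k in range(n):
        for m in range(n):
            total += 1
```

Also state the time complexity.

Space complexity: O(1).
Only a constant amount of auxiliary storage is used; nothing grows with n.
Time complexity: O(n^3).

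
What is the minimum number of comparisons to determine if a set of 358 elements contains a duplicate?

Determining if 358 elements are all distinct requires Omega(n log n) comparisons in the comparison model. This follows from the element distinctness lower bound.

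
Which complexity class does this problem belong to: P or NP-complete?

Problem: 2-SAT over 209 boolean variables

This problem is in P: 2-SAT is solvable in linear time via implication-graph SCCs.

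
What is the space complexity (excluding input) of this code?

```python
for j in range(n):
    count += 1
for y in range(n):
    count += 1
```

Space complexity: O(1).
Only a constant amount of auxiliary storage is used; nothing grows with n.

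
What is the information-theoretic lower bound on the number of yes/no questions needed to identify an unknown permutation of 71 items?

There are 71! = 850478588567862317521167644239926010288584608120796235886430763388588680378079017697280000000000000000 permutations. Each yes/no question gives at most 1 bit, so at least ceil(log_2(850478588567862317521167644239926010288584608120796235886430763388588680378079017697280000000000000000)) = 339 questions are needed.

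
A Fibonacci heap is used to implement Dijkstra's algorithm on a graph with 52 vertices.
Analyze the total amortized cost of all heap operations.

Dijkstra performs 52 insert, 52 extract-min, and at most E decrease-key operations. With Fibonacci heap: insert O(1) amortized, extract-min O(log n) amortized, decrease-key O(1) amortized. Total with n = 52: O(n * 1 + n * log n + E * 1) = O(n log n + E).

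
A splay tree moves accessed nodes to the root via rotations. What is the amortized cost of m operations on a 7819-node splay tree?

Using a potential function Phi = sum of log(size of subtree) for each node, each splay operation has amortized cost O(log n) where n = 7819. Bad individual operations (O(n)) are offset by decreased potential.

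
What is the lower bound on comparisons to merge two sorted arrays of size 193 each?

To merge two sorted arrays of size 193, we need at least 385 comparisons in the worst case. An adversary can force every element to be compared.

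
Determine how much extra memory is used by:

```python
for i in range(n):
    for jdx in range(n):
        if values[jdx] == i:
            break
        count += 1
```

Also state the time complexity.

Space complexity: O(1).
Only a constant amount of auxiliary storage is used; nothing grows with n.
Time complexity: O(n^2).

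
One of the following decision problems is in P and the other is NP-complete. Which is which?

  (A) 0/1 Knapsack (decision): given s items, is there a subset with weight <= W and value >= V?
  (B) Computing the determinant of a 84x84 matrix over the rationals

(A) is NP-complete: reduces from Subset Sum.
(B) is P: Gaussian elimination runs in O(n^3).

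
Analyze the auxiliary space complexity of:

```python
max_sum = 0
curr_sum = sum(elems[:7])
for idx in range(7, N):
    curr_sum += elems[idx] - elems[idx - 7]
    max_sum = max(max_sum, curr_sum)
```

Space complexity: O(1).
Only a constant amount of auxiliary storage is used; nothing grows with n.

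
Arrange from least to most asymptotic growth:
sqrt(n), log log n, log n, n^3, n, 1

Ordered by growth rate: 1 < log log n < log n < sqrt(n) < n < n^3.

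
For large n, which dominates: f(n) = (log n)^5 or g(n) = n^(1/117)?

g(n) = n^(1/117) grows faster: any positive power of n dominates any polylog.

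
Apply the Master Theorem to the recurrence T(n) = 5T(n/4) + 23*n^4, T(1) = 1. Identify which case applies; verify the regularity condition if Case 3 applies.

a=5, b=4, f(n)=23*n^4.
log_4(5) = 1.161 < 4.
f(n) = Omega(n^(1.161+epsilon)) for some epsilon > 0, so Case 3 is the candidate.
Regularity: a*f(n/b) = 5*23*(n/4)^4 = (5/256)*23*n^4 <= c*f(n) with c = 5/256 < 1. Satisfied.
Case 3: T(n) = Theta(n^4).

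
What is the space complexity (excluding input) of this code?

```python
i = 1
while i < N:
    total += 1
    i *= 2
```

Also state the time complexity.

Space complexity: O(1).
Only a constant amount of auxiliary storage is used; nothing grows with n.
Time complexity: O(log n).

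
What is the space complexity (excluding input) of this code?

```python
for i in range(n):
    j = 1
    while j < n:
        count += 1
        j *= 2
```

Space complexity: O(1).
Only a constant amount of auxiliary storage is used; nothing grows with n.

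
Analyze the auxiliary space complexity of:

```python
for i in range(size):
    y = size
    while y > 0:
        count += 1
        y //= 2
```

Space complexity: O(1).
Only a constant amount of auxiliary storage is used; nothing grows with n.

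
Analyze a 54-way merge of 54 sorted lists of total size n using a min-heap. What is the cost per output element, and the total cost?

Maintain a min-heap of size 54 holding the current head of each list. Each output step does one extract-min (O(log 54)) and one insert of that list's next element (O(log 54)). Each of the n elements passes through the heap exactly once, so the total cost is O(n log 54), i.e. O(log 54) per output element.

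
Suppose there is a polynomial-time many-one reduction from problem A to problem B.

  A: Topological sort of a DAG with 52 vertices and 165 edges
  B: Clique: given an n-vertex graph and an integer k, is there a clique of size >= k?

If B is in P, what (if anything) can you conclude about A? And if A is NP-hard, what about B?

A poly-time reduction A <=_p B means any A-instance can be transformed to a B-instance in poly time.
If B is in P: compose the reduction with B's poly-time algorithm to solve A in poly time, so A is in P.
If A is NP-hard: every NP problem reduces to A, which reduces to B; composing reductions, every NP problem reduces to B, so B is NP-hard.
(Here in fact A is P and B is NP-complete.)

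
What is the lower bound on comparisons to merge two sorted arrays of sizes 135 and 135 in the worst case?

Adversary: with |135 - 135| <= 1 the inputs can be fully interleaved so that every adjacent pair in the merged output comes from different arrays. Then each of the 269 adjacent pairs must be directly compared, or the algorithm cannot determine their relative order. Standard merge meets this bound.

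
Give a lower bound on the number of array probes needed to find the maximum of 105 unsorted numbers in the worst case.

Adversary: any unprobed cell could hold a value larger than everything seen so far. If fewer than 105 cells are probed, the adversary places the max in an unprobed cell. So all 105 cells must be examined; together with 105-1 comparisons this is tight.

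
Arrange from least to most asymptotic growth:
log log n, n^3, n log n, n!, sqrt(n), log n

Ordered by growth rate: log log n < log n < sqrt(n) < n log n < n^3 < n!.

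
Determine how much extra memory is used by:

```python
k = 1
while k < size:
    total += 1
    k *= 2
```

Space complexity: O(1).
Only a constant amount of auxiliary storage is used; nothing grows with n.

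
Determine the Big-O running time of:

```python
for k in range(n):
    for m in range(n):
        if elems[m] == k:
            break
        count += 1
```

Time complexity: O(n^2).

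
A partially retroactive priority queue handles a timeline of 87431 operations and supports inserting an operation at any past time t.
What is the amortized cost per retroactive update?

Partially retroactive priority queues (Demaine-Iacono-Langerman) allow updates at past times with queries only at the present. With a balanced BST over the m = 87431 timeline events tracking bridges, each retroactive insert or delete is O(log m) amortized.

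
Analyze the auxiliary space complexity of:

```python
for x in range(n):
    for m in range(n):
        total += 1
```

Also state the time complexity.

Space complexity: O(1).
Only a constant amount of auxiliary storage is used; nothing grows with n.
Time complexity: O(n^2).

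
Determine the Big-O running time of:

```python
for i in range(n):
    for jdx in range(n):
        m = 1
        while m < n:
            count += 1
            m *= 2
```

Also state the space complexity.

Time complexity: O(n^2 log n).
Space complexity: O(1).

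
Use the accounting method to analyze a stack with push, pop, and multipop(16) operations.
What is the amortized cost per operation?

Assign 2 credits per push (1 for the push, 1 saved for a future pop). Each pop or element popped by multipop(16) uses 1 saved credit. Total credits never go negative, so amortized cost is O(1).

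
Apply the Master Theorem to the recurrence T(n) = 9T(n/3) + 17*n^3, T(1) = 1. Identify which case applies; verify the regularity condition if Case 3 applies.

a=9, b=3, f(n)=17*n^3.
log_3(9) = 2 < 3.
f(n) = Omega(n^(2+epsilon)) for some epsilon > 0, so Case 3 is the candidate.
Regularity: a*f(n/b) = 9*17*(n/3)^3 = (9/27)*17*n^3 <= c*f(n) with c = 9/27 < 1. Satisfied.
Case 3: T(n) = Theta(n^3).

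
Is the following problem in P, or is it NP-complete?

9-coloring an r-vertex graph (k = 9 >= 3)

This problem is NP-complete: graph k-coloring for k>=3 is NP-complete by reduction from 3-SAT.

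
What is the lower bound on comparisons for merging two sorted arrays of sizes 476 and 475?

Adversary argument: with sizes 476 and 475 (differing by at most 1), interleave the two arrays so that every consecutive pair in the output comes from different inputs. Then each of the 950 adjacent output pairs must be directly compared, or the algorithm cannot determine their relative order. So 950 comparisons are necessary; standard merge achieves this.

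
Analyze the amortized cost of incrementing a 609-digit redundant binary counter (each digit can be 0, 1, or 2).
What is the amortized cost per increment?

A redundant counter on 609 digits allows digit values 0, 1, 2. Increment adds 1 to the least significant digit and carries any 2 to a 0 plus +1 on the next digit. With potential Phi = (number of 2-digits), each increment does O(1) actual work plus a chain of carries, each of which decreases Phi by 1. Amortized O(1).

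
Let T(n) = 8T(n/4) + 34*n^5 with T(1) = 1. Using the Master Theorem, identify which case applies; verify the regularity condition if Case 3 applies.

a=8, b=4, f(n)=34*n^5.
log_4(8) = 1.5 < 5.
f(n) = Omega(n^(1.5+epsilon)) for some epsilon > 0, so Case 3 is the candidate.
Regularity: a*f(n/b) = 8*34*(n/4)^5 = (8/1024)*34*n^5 <= c*f(n) with c = 8/1024 < 1. Satisfied.
Case 3: T(n) = Theta(n^5).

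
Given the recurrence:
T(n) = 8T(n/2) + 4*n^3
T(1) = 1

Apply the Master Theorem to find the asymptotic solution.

a=8, b=2, f(n)=4*n^3. log_2(8) = 3. Case 2: T(n) = O(n^3 log n).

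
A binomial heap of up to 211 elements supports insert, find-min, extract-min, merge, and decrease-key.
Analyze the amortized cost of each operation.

A binomial heap with n <= 211 elements has at most floor(log_2 211) + 1 = 8 trees. Using potential Phi = number of trees: Insert adds one tree, but cascading merges reduce count -- amortized O(1). Find-min reads the cached minimum pointer: O(1). Extract-min creates O(log n) new trees: O(log n). Merge combines tree lists: O(log n). Decrease-key sifts the element up its tree of height <= log n: O(log n).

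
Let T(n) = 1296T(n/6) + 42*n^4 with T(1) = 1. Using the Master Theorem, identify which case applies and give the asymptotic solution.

a=1296, b=6, f(n)=42*n^4.
log_6(1296) = 4, so n^(log_b(a)) = n^4.
f(n) = Theta(n^4), so Case 2 applies.
T(n) = Theta(n^4 log n).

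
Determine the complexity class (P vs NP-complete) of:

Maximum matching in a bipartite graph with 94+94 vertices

This problem is in P: Hopcroft-Karp runs in O(E sqrt(V)).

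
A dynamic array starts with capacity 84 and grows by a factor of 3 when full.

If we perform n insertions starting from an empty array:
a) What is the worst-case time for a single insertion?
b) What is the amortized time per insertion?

(a) Worst-case single insertion: O(n) -- when the array is full at capacity c, the resize copies all c elements, and c can be Theta(n).
(b) Resizes happen at sizes 84, 252, 756, ... Total copy cost for n insertions: 84 + 252 + ... = O(n) (geometric series with ratio 1/3). Amortized cost per insertion: O(n)/n = O(1).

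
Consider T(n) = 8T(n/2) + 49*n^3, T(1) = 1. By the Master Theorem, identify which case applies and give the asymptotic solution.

a=8, b=2, f(n)=49*n^3.
log_2(8) = 3, so n^(log_b(a)) = n^3.
f(n) = Theta(n^3), so Case 2 applies.
T(n) = Theta(n^3 log n).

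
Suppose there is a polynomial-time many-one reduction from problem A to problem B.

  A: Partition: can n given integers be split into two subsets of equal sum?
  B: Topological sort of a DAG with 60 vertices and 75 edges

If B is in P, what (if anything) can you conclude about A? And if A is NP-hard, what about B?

A poly-time reduction A <=_p B means any A-instance can be transformed to a B-instance in poly time.
If B is in P: compose the reduction with B's poly-time algorithm to solve A in poly time, so A is in P.
If A is NP-hard: every NP problem reduces to A, which reduces to B; composing reductions, every NP problem reduces to B, so B is NP-hard.
(Here in fact A is NP-complete and B is in P, so no such reduction is known -- its existence would imply P = NP; the analysis concerns only what the assumed reduction would or would not let you conclude.)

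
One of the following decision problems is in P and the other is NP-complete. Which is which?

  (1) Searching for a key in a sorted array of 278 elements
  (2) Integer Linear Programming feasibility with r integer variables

(1) is P: binary search runs in O(log n).
(2) is NP-complete: ILP feasibility is NP-complete (LP relaxation is in P).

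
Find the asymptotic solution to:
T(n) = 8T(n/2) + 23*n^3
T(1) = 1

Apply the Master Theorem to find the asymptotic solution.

a=8, b=2, f(n)=23*n^3. log_2(8) = 3. Case 2: T(n) = O(n^3 log n).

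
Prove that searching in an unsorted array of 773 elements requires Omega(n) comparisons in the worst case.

An adversary can always place the target in the last position checked. Until all 773 positions are examined, the target might be in any unchecked position. Therefore 773 comparisons are necessary.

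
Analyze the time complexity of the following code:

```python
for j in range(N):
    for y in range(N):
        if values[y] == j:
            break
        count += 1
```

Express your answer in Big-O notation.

Time complexity: O(n^2).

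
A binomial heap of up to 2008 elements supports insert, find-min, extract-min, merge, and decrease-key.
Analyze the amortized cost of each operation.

A binomial heap with n <= 2008 elements has at most floor(log_2 2008) + 1 = 11 trees. Using potential Phi = number of trees: Insert adds one tree, but cascading merges reduce count -- amortized O(1). Find-min reads the cached minimum pointer: O(1). Extract-min creates O(log n) new trees: O(log n). Merge combines tree lists: O(log n). Decrease-key sifts the element up its tree of height <= log n: O(log n).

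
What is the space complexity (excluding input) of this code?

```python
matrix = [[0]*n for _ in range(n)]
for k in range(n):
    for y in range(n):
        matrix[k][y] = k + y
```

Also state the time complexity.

Space complexity: O(n^2).
A 2D structure of size n x n is allocated.
Time complexity: O(n^2).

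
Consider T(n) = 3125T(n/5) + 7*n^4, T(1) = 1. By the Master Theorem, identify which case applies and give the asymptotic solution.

a=3125, b=5, f(n)=7*n^4.
log_5(3125) = 5 > 4.
Since f(n) = O(n^4) is polynomially smaller than n^5, Case 1 applies.
T(n) = Theta(n^5).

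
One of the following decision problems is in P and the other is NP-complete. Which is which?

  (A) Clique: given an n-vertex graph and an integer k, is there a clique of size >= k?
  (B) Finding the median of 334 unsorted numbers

(A) is NP-complete: complement of Independent Set / Vertex Cover (with k part of the input).
(B) is P: linear-time selection (median-of-medians) runs in O(n).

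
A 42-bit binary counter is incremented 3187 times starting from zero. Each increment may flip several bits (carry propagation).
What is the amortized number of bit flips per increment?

Bit i flips on every 2^i-th increment, so over 3187 increments bit i flips floor(3187/2^i) times. Summing over i: total flips < 2 * 3187. Amortized: < 2 = O(1) per increment.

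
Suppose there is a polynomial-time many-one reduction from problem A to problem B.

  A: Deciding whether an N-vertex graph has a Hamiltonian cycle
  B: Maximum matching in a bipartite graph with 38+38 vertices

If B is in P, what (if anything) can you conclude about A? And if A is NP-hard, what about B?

A poly-time reduction A <=_p B means any A-instance can be transformed to a B-instance in poly time.
If B is in P: compose the reduction with B's poly-time algorithm to solve A in poly time, so A is in P.
If A is NP-hard: every NP problem reduces to A, which reduces to B; composing reductions, every NP problem reduces to B, so B is NP-hard.
(Here in fact A is NP-complete and B is in P, so no such reduction is known -- its existence would imply P = NP; the analysis concerns only what the assumed reduction would or would not let you conclude.)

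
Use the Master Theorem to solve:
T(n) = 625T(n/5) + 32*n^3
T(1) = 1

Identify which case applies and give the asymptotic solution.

a=625, b=5, f(n)=32*n^3.
log_5(625) = 4 > 3.
Since f(n) = O(n^3) is polynomially smaller than n^4, Case 1 applies.
T(n) = Theta(n^4).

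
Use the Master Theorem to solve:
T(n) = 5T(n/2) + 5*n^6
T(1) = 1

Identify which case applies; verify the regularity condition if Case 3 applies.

a=5, b=2, f(n)=5*n^6.
log_2(5) = 2.322 < 6.
f(n) = Omega(n^(2.322+epsilon)) for some epsilon > 0, so Case 3 is the candidate.
Regularity: a*f(n/b) = 5*5*(n/2)^6 = (5/64)*5*n^6 <= c*f(n) with c = 5/64 < 1. Satisfied.
Case 3: T(n) = Theta(n^6).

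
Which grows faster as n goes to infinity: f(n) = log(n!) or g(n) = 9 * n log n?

f(n) = log(n!) and g(n) = 9 * n log n are Theta of each other: Stirling: log(n!) = n log n - n + O(log n) = Theta(n log n); the constant 9 doesn't change the Theta class.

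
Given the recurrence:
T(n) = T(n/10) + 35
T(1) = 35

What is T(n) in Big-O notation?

Each step divides n by 10 and adds 35. After log_10(n) steps, T(n) = O(log n).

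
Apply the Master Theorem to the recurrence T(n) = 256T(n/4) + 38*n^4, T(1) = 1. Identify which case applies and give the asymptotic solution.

a=256, b=4, f(n)=38*n^4.
log_4(256) = 4, so n^(log_b(a)) = n^4.
f(n) = Theta(n^4), so Case 2 applies.
T(n) = Theta(n^4 log n).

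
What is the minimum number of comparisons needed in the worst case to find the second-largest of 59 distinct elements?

Lower bound: finding the max needs 59-1 comparisons. By the adversary weight-doubling argument, the max must personally win >= ceil(log_2(59)) = 6 comparisons; the 2nd-largest is among those 6 losers, needing 6-1 more comparisons. Total >= 59-1 + 6-1 = 63. A balanced knockout tournament achieves this.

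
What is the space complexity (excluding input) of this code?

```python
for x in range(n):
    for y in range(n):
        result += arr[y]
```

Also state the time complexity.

Space complexity: O(1).
Only a constant amount of auxiliary storage is used; nothing grows with n.
Time complexity: O(n^2).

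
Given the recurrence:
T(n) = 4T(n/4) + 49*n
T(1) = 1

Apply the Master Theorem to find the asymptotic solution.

a=4, b=4, f(n)=49*n. log_4(4) = 1. Case 2: T(n) = O(n log n).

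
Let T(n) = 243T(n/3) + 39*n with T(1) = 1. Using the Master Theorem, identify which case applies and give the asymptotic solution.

a=243, b=3, f(n)=39*n.
log_3(243) = 5 > 1.
Since f(n) = O(n^1) is polynomially smaller than n^5, Case 1 applies.
T(n) = Theta(n^5).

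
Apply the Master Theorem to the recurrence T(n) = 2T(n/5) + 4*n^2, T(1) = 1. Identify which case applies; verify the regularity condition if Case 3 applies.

a=2, b=5, f(n)=4*n^2.
log_5(2) = 0.4307 < 2.
f(n) = Omega(n^(0.4307+epsilon)) for some epsilon > 0, so Case 3 is the candidate.
Regularity: a*f(n/b) = 2*4*(n/5)^2 = (2/25)*4*n^2 <= c*f(n) with c = 2/25 < 1. Satisfied.
Case 3: T(n) = Theta(n^2).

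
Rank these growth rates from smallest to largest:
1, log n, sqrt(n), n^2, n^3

Ordered by growth rate: 1 < log n < sqrt(n) < n^2 < n^3.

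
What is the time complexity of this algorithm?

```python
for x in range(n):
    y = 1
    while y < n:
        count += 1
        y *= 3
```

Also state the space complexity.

Time complexity: O(n log n).
Space complexity: O(1).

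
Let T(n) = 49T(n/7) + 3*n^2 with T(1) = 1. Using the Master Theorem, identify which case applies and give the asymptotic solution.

a=49, b=7, f(n)=3*n^2.
log_7(49) = 2, so n^(log_b(a)) = n^2.
f(n) = Theta(n^2), so Case 2 applies.
T(n) = Theta(n^2 log n).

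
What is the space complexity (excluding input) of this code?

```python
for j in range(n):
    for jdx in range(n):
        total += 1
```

Space complexity: O(1).
Only a constant amount of auxiliary storage is used; nothing grows with n.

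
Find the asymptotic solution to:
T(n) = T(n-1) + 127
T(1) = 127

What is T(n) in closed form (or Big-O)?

Unrolling: T(n) = T(n-1) + 127 = T(n-2) + 2*127 = ... = T(1) + (n-1)*127 = 127 + (n-1)*127 = 127n.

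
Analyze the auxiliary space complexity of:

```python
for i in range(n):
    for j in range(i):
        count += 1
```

Space complexity: O(1).
Only a constant amount of auxiliary storage is used; nothing grows with n.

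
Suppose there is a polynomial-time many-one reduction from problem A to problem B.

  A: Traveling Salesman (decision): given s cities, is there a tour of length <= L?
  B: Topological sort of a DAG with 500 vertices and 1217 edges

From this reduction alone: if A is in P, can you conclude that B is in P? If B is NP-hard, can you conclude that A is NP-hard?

A poly-time reduction A <=_p B transfers tractability DOWN (B easy => A easy) and hardness UP (A hard => B hard), not the reverse.
From A in P, the reduction alone does NOT give B in P: any problem in P trivially reduces to SAT, yet SAT is not known to be in P.
From B NP-hard, the reduction alone does NOT give A NP-hard: again, easy problems reduce to hard ones.
(Here in fact A is NP-complete and B is in P, so no such reduction is known -- its existence would imply P = NP; the analysis concerns only what the assumed reduction would or would not let you conclude.)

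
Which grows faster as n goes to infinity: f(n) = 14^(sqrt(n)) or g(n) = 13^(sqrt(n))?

f(n) = 14^(sqrt(n)) grows faster: ratio is (14/13)^(sqrt(n)) -> infinity since 14/13 > 1.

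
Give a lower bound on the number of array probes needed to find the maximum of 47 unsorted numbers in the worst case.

Adversary: any unprobed cell could hold a value larger than everything seen so far. If fewer than 47 cells are probed, the adversary places the max in an unprobed cell. So all 47 cells must be examined; together with 47-1 comparisons this is tight.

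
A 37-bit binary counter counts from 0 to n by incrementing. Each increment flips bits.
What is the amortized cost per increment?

Bit i flips every 2^i increments. Total flips over n increments: sum_{i=0}^{37} n/2^i < 2n. Amortized cost: 2n/n = O(1).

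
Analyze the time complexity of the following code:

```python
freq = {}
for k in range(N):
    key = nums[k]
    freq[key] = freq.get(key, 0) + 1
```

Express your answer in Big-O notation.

Time complexity: O(n).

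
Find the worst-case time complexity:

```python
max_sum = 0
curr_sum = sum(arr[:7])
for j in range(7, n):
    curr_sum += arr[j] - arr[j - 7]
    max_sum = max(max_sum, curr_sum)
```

Time complexity: O(n).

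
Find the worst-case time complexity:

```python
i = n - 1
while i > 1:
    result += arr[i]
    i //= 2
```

Time complexity: O(log n).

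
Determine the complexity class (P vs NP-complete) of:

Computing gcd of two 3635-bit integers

This problem is in P: the Euclidean algorithm runs in polynomial time in the bit-length.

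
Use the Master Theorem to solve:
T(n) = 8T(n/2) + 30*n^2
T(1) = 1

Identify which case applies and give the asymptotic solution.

a=8, b=2, f(n)=30*n^2.
log_2(8) = 3 > 2.
Since f(n) = O(n^2) is polynomially smaller than n^3, Case 1 applies.
T(n) = Theta(n^3).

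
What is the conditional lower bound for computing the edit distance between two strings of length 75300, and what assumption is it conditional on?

Under SETH (the Strong Exponential Time Hypothesis), edit distance on length-75300 strings cannot be computed in O(n^(2-epsilon)) time for any epsilon > 0 (Backurs-Indyk). The reduction is from CNF-SAT via the orthogonal vectors problem.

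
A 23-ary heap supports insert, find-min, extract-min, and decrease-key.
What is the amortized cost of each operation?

The 23-ary heap has height O(log_23 n). Insert sifts up: O(log_23 n). Find-min reads the root: O(1). Extract-min sifts down comparing 23 children per level: O(23 * log_23 n). Decrease-key sifts up: O(log_23 n).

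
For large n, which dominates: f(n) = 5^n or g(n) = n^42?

f(n) = 5^n grows faster: any exponential with base > 1 dominates every polynomial.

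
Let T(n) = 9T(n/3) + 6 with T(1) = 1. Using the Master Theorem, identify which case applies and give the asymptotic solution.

a=9, b=3, f(n)=6.
log_3(9) = 2 > 0.
Since f(n) = O(n^0) is polynomially smaller than n^2, Case 1 applies.
T(n) = Theta(n^2).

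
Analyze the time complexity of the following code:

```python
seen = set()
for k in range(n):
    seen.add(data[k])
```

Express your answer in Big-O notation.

Time complexity: O(n).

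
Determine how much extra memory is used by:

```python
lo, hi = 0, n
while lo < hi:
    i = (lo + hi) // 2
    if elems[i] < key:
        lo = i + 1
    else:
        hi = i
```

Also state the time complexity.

Space complexity: O(1).
Only a constant amount of auxiliary storage is used; nothing grows with n.
Time complexity: O(log n).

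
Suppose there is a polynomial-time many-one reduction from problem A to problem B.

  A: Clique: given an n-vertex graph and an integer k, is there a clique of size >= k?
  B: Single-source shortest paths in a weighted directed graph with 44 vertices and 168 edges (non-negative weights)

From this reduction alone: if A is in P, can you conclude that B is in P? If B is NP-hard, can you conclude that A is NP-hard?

A poly-time reduction A <=_p B transfers tractability DOWN (B easy => A easy) and hardness UP (A hard => B hard), not the reverse.
From A in P, the reduction alone does NOT give B in P: any problem in P trivially reduces to SAT, yet SAT is not known to be in P.
From B NP-hard, the reduction alone does NOT give A NP-hard: again, easy problems reduce to hard ones.
(Here in fact A is NP-complete and B is in P, so no such reduction is known -- its existence would imply P = NP; the analysis concerns only what the assumed reduction would or would not let you conclude.)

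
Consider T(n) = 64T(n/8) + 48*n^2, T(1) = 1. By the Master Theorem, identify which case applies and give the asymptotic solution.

a=64, b=8, f(n)=48*n^2.
log_8(64) = 2, so n^(log_b(a)) = n^2.
f(n) = Theta(n^2), so Case 2 applies.
T(n) = Theta(n^2 log n).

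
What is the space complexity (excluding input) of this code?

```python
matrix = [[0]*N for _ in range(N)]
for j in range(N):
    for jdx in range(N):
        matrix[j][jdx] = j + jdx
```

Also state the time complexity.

Space complexity: O(n^2).
A 2D structure of size n x n is allocated.
Time complexity: O(n^2).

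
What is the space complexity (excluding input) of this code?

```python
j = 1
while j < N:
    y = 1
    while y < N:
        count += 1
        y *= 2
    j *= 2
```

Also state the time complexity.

Space complexity: O(1).
Only a constant amount of auxiliary storage is used; nothing grows with n.
Time complexity: O(log^2 n).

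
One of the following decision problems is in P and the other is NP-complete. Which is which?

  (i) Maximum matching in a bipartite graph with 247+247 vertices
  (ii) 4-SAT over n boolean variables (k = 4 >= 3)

(i) is P: Hopcroft-Karp runs in O(E sqrt(V)).
(ii) is NP-complete: 3-SAT is NP-complete (Cook-Levin); k-SAT for k>=3 reduces from 3-SAT.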